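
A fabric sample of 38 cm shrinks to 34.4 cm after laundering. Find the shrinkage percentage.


Formula: Shrinkage% = ((L_before - L_after) / L_before) * 100
Step 1: Shrinkage = 38 - 34.4 = 3.6 cm
Step 2: Shrinkage% = (3.6 / 38) * 100
Step 3: Shrinkage% = 0.094737 * 100 = 9.4737% ≈ 9.5%

9.5%


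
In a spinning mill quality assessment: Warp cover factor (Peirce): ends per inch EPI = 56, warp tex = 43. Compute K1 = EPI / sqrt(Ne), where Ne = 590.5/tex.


Formula: K1 = EPI / sqrt(Ne), with Ne = 590.5 / tex_warp
Step 1: Ne = 590.5 / 43 = 13.733
Step 2: sqrt(Ne) = sqrt(13.733) = 3.7058
Step 3: K1 = 56 / 3.7058 = 15.1

15.1


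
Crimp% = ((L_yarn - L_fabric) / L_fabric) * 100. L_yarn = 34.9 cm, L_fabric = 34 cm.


Formula: Crimp% = ((L_yarn - L_fabric) / L_fabric) * 100
Step 1: Extension = 34.9 - 34 = 0.9 cm
Step 2: Crimp% = (0.9 / 34) * 100
Step 3: Crimp% = 0.026471 * 100 = 2.6471% ≈ 2.6%

2.6%


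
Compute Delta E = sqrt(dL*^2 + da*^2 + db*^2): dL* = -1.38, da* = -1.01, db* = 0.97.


Formula: Delta E = sqrt(dL*^2 + da*^2 + db*^2)
Step 1: dL*^2 = (-1.38)^2 = 1.9044
Step 2: da*^2 = (-1.01)^2 = 1.0201
Step 3: db*^2 = 0.97^2 = 0.9409
Step 4: Sum = 1.9044 + 1.0201 + 0.9409 = 3.8654
Step 5: Delta E = sqrt(3.8654) = 1.97

1.97 Delta E


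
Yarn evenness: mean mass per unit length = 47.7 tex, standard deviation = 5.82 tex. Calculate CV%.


Formula: CV% = (standard deviation / mean) * 100
Step 1: Ratio = 5.82 / 47.7 = 0.122013
Step 2: CV% = 0.122013 * 100 = 12.2013% ≈ 12.2%

12.2%


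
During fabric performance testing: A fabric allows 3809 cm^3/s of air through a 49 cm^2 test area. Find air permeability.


Formula: Air Permeability = Airflow / Test Area
AP = 3809 cm^3/s / 49 cm^2
AP = 77.7 cm^3/s/cm^2

77.7 cm^3/s/cm^2


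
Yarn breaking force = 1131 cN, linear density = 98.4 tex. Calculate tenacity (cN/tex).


Formula: Tenacity = Breaking force / Linear density
Tenacity = 1131 cN / 98.4 tex
Tenacity = 11.49 cN/tex

11.49 cN/tex


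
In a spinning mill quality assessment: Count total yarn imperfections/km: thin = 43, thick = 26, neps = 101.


Formula: Total = thin places + thick places + neps
Total = 43 + 26 + 101
Total = 170 imperfections/km

170 imperfections/km


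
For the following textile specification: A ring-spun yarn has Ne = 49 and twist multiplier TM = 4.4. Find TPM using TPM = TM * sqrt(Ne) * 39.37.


Formula: TPM = TM * sqrt(Ne) * 39.37
Step 1: sqrt(Ne) = sqrt(49) = 7
Step 2: TM * sqrt(Ne) = 4.4 * 7 = 30.8
Step 3: TPM = 30.8 * 39.37 = 1213 twists/m

1213 twists/m


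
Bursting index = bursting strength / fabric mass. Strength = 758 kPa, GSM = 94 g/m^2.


Formula: Bursting Index = Bursting Strength / Fabric GSM
BI = 758 kPa / 94 g/m^2
BI = 8.064 kPa/(g/m^2)

8.064 kPa/(g/m^2)


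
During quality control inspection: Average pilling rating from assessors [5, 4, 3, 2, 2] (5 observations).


Formula: Mean = sum / count
Sum = 5 + 4 + 3 + 2 + 2 = 16
Mean = 16 / 5 = 3.2

3.2


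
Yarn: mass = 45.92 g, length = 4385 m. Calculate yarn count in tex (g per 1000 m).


Formula: Tex = (mass_g / length_m) * 1000
Substituting: Tex = (45.92 / 4385) * 1000
Intermediate: 45.92 / 4385 = 0.01047206 g/m
Tex = 0.01047206 * 1000 = 10.47 tex

10.47 tex


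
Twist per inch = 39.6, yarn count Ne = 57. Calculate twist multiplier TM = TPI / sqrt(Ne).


Formula: TM = TPI / sqrt(Ne)
Step 1: sqrt(Ne) = sqrt(57) = 7.5498
Step 2: TM = 39.6 / 7.5498 = 5.25

5.25 TM


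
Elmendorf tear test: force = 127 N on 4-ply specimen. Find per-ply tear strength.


Formula: Per-ply strength = Total force / Number of plies
Per-ply = 127 N / 4
Per-ply = 31.75 N

31.75 N


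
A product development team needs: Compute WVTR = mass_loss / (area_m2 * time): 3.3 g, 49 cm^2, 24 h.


Formula: WVTR = mass_loss / (area * time)
Step 1: Convert area: 49 cm^2 = 0.0049 m^2
Step 2: WVTR = 3.3 g / (0.0049 m^2 * 24 h)
Step 3: WVTR = 3.3 / 0.1176 = 28.1 g/m^2/h

28.1 g/m^2/h


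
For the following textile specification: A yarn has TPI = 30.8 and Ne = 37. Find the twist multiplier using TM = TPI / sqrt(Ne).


Formula: TM = TPI / sqrt(Ne)
Step 1: sqrt(Ne) = sqrt(37) = 6.0828
Step 2: TM = 30.8 / 6.0828 = 5.06

5.06 TM


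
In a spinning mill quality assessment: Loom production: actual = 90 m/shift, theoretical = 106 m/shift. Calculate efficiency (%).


Formula: Efficiency% = (Actual output / Theoretical output) * 100
Efficiency% = (90 / 106) * 100
Efficiency% = 0.849057 * 100 = 84.9057% ≈ 84.9%

84.9%


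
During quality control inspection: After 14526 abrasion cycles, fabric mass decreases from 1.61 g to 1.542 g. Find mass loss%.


Formula: Mass loss% = ((m_before - m_after) / m_before) * 100
Step 1: Mass loss = 1.61 - 1.542 = 0.068 g
Step 2: Ratio = 0.068 / 1.61 = 0.042236
Step 3: Mass loss% = 0.042236 * 100 = 4.2236% ≈ 4.22%

4.22%


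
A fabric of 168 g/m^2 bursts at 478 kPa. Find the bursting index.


Formula: Bursting Index = Bursting Strength / Fabric GSM
BI = 478 kPa / 168 g/m^2
BI = 2.845 kPa/(g/m^2)

2.845 kPa/(g/m^2)


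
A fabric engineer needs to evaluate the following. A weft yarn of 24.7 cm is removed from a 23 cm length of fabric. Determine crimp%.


Formula: Crimp% = ((L_yarn - L_fabric) / L_fabric) * 100
Step 1: Extension = 24.7 - 23 = 1.7 cm
Step 2: Crimp% = (1.7 / 23) * 100
Step 3: Crimp% = 0.073913 * 100 = 7.3913% ≈ 7.4%

7.4%


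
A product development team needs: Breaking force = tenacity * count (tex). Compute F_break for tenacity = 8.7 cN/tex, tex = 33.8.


Formula: Breaking force = Tenacity * Linear density
F = 8.7 cN/tex * 33.8 tex
F = 294.06 cN

294.06 cN


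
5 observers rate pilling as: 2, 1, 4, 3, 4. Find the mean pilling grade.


Formula: Mean = sum / count
Sum = 2 + 1 + 4 + 3 + 4 = 14
Mean = 14 / 5 = 2.8

2.8


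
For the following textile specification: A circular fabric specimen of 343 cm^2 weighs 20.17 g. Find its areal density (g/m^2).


Formula: GSM = mass_g / area_m2
Step 1: Convert area: 343 cm^2 = 343 / 10000 = 0.0343 m^2
Step 2: GSM = 20.17 g / 0.0343 m^2 = 588.0 g/m^2

588.0 g/m^2


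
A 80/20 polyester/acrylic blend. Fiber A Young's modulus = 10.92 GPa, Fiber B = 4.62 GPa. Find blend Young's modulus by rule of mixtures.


Formula: Blend property = (fraction_A * property_A) + (fraction_B * property_B)
Step 1: Contribution A = 80/100 * 10.92 GPa = 8.736 GPa
Step 2: Contribution B = 20/100 * 4.62 GPa = 0.924 GPa
Step 3: Blend Young's modulus = 8.736 + 0.924 = 9.66 GPa

9.66 GPa


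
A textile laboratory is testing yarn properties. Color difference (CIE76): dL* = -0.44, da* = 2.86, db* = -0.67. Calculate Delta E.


Formula: Delta E = sqrt(dL*^2 + da*^2 + db*^2)
Step 1: dL*^2 = (-0.44)^2 = 0.1936
Step 2: da*^2 = 2.86^2 = 8.1796
Step 3: db*^2 = (-0.67)^2 = 0.4489
Step 4: Sum = 0.1936 + 8.1796 + 0.4489 = 8.8221
Step 5: Delta E = sqrt(8.8221) = 2.97

2.97 Delta E


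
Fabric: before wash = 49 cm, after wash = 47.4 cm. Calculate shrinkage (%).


Formula: Shrinkage% = ((L_before - L_after) / L_before) * 100
Step 1: Shrinkage = 49 - 47.4 = 1.6 cm
Step 2: Shrinkage% = (1.6 / 49) * 100
Step 3: Shrinkage% = 0.032653 * 100 = 3.2653% ≈ 3.3%

3.3%


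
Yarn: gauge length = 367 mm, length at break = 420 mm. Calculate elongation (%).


Formula: Elongation (%) = ((L_break - L0) / L0) * 100
Step 1: Extension = 420 - 367 = 53 mm
Step 2: Elongation = (53 / 367) * 100
Step 3: Elongation = 0.144414 * 100 = 14.4414% ≈ 14.4%

14.4%


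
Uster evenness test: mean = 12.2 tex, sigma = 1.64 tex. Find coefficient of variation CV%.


Formula: CV% = (standard deviation / mean) * 100
Step 1: Ratio = 1.64 / 12.2 = 0.134426
Step 2: CV% = 0.134426 * 100 = 13.4426% ≈ 13.4%

13.4%


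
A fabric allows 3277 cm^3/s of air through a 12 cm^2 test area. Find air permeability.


Formula: Air Permeability = Airflow / Test Area
AP = 3277 cm^3/s / 12 cm^2
AP = 273.1 cm^3/s/cm^2

273.1 cm^3/s/cm^2


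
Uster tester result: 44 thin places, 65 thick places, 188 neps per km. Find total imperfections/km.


Formula: Total = thin places + thick places + neps
Total = 44 + 65 + 188
Total = 297 imperfections/km

297 imperfections/km


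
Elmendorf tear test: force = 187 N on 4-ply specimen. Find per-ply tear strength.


Formula: Per-ply strength = Total force / Number of plies
Per-ply = 187 N / 4
Per-ply = 46.75 N

46.75 N


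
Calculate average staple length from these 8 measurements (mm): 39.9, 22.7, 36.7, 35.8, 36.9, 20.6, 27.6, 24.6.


Formula: Mean = sum of lengths / count
Sum = 39.9 + 22.7 + 36.7 + 35.8 + 36.9 + 20.6 + 27.6 + 24.6
Sum = 244.8 mm
Mean = 244.8 / 8 = 30.60 mm

30.60 mm


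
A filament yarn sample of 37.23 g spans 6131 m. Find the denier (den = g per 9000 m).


Formula: den = (mass_g / length_m) * 9000
Substituting: den = (37.23 / 6131) * 9000
Intermediate: 37.23 / 6131 = 0.00607242 g/m
den = 0.00607242 * 9000 = 54.7 denier

54.7 denier


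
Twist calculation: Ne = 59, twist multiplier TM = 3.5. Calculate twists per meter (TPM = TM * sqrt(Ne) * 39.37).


Formula: TPM = TM * sqrt(Ne) * 39.37
Step 1: sqrt(Ne) = sqrt(59) = 7.6811
Step 2: TM * sqrt(Ne) = 3.5 * 7.6811 = 26.8839
Step 3: TPM = 26.8839 * 39.37 = 1058 twists/m

1058 twists/m


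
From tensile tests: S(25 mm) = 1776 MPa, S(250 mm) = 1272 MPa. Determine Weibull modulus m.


Formula: m = ln(L1/L2) / ln(S2/S1)
Step 1: ln(L1/L2) = ln(25/250) = -2.30259
Step 2: S2/S1 = 1272/1776 = 0.71622
Step 3: ln(S2/S1) = ln(0.71622) = -0.33377
Step 4: m = -2.30259 / -0.33377 = 6.90

6.90 (Weibull m)


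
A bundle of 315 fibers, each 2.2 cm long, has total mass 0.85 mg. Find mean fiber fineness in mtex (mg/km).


Formula: fineness (mtex) = mass (mg) / total length (km) = (mass_mg / total_length_m) * 1000
Step 1: Convert fiber length: 2.2 cm = 0.022 m
Step 2: Total fiber length = 315 * 0.022 = 6.93 m
Step 3: Linear density = 0.85 mg / 6.93 m = 0.1227 mg/m
Step 4: fineness = 0.1227 * 1000 = 122.7 mtex

122.7 mtex


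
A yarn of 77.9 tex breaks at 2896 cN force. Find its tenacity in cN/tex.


Formula: Tenacity = Breaking force / Linear density
Tenacity = 2896 cN / 77.9 tex
Tenacity = 37.18 cN/tex

37.18 cN/tex


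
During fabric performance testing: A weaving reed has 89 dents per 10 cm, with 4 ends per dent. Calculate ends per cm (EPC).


Formula: EPC = (dents per 10 cm * ends per dent) / 10
Step 1: Total ends per 10 cm = 89 * 4 = 356
Step 2: EPC = 356 / 10 = 35.6 ends/cm

35.6 ends/cm


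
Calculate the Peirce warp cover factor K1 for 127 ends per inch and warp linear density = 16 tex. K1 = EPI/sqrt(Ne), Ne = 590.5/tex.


Formula: K1 = EPI / sqrt(Ne), with Ne = 590.5 / tex_warp
Step 1: Ne = 590.5 / 16 = 36.906
Step 2: sqrt(Ne) = sqrt(36.906) = 6.075
Step 3: K1 = 127 / 6.075 = 20.9

20.9


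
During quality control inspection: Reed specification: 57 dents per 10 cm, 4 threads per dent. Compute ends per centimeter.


Formula: EPC = (dents per 10 cm * ends per dent) / 10
Step 1: Total ends per 10 cm = 57 * 4 = 228
Step 2: EPC = 228 / 10 = 22.8 ends/cm

22.8 ends/cm


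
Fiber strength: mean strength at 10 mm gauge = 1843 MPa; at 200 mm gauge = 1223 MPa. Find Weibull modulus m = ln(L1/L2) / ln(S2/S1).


Formula: m = ln(L1/L2) / ln(S2/S1)
Step 1: ln(L1/L2) = ln(10/200) = -2.99573
Step 2: S2/S1 = 1223/1843 = 0.66359
Step 3: ln(S2/S1) = ln(0.66359) = -0.41009
Step 4: m = -2.99573 / -0.41009 = 7.31

7.31 (Weibull m)


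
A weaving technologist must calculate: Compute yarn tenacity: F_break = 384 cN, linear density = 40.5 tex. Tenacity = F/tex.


Formula: Tenacity = Breaking force / Linear density
Tenacity = 384 cN / 40.5 tex
Tenacity = 9.48 cN/tex

9.48 cN/tex


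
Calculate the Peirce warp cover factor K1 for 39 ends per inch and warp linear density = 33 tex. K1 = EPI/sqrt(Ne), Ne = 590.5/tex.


Formula: K1 = EPI / sqrt(Ne), with Ne = 590.5 / tex_warp
Step 1: Ne = 590.5 / 33 = 17.894
Step 2: sqrt(Ne) = sqrt(17.894) = 4.2301
Step 3: K1 = 39 / 4.2301 = 9.2

9.2


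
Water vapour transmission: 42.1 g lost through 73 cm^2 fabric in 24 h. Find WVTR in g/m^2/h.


Formula: WVTR = mass_loss / (area * time)
Step 1: Convert area: 73 cm^2 = 0.0073 m^2
Step 2: WVTR = 42.1 g / (0.0073 m^2 * 24 h)
Step 3: WVTR = 42.1 / 0.1752 = 240.3 g/m^2/h

240.3 g/m^2/h


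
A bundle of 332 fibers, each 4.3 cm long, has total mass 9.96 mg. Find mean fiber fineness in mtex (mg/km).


Formula: fineness (mtex) = mass (mg) / total length (km) = (mass_mg / total_length_m) * 1000
Step 1: Convert fiber length: 4.3 cm = 0.043 m
Step 2: Total fiber length = 332 * 0.043 = 14.276 m
Step 3: Linear density = 9.96 mg / 14.276 m = 0.6977 mg/m
Step 4: fineness = 0.6977 * 1000 = 697.7 mtex

697.7 mtex


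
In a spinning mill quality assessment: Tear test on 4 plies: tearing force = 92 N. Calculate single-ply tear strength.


Formula: Per-ply strength = Total force / Number of plies
Per-ply = 92 N / 4
Per-ply = 23 N

23 N


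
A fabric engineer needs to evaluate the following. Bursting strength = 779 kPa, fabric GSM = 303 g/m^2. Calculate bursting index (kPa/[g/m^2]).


Formula: Bursting Index = Bursting Strength / Fabric GSM
BI = 779 kPa / 303 g/m^2
BI = 2.571 kPa/(g/m^2)

2.571 kPa/(g/m^2)


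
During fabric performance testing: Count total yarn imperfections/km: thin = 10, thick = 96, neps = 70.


Formula: Total = thin places + thick places + neps
Total = 10 + 96 + 70
Total = 176 imperfections/km

176 imperfections/km


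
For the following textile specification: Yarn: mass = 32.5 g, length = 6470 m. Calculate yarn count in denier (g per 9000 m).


Formula: den = (mass_g / length_m) * 9000
Substituting: den = (32.5 / 6470) * 9000
Intermediate: 32.5 / 6470 = 0.00502318 g/m
den = 0.00502318 * 9000 = 45.2 denier

45.2 denier


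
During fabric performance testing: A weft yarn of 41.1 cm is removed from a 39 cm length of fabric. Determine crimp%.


Formula: Crimp% = ((L_yarn - L_fabric) / L_fabric) * 100
Step 1: Extension = 41.1 - 39 = 2.1 cm
Step 2: Crimp% = (2.1 / 39) * 100
Step 3: Crimp% = 0.053846 * 100 = 5.3846% ≈ 5.4%

5.4%


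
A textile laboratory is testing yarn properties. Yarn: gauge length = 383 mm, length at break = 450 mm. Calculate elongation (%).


Formula: Elongation (%) = ((L_break - L0) / L0) * 100
Step 1: Extension = 450 - 383 = 67 mm
Step 2: Elongation = (67 / 383) * 100
Step 3: Elongation = 0.174935 * 100 = 17.4935% ≈ 17.5%

17.5%


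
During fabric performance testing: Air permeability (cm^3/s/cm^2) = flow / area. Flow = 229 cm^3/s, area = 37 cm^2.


Formula: Air Permeability = Airflow / Test Area
AP = 229 cm^3/s / 37 cm^2
AP = 6.2 cm^3/s/cm^2

6.2 cm^3/s/cm^2


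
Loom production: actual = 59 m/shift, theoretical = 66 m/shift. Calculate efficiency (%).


Formula: Efficiency% = (Actual output / Theoretical output) * 100
Efficiency% = (59 / 66) * 100
Efficiency% = 0.893939 * 100 = 89.3939% ≈ 89.4%

89.4%


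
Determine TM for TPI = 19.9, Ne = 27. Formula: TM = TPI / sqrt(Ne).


Formula: TM = TPI / sqrt(Ne)
Step 1: sqrt(Ne) = sqrt(27) = 5.1962
Step 2: TM = 19.9 / 5.1962 = 3.83

3.83 TM


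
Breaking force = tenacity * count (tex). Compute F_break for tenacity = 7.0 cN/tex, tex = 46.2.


Formula: Breaking force = Tenacity * Linear density
F = 7.0 cN/tex * 46.2 tex
F = 323.40 cN

323.40 cN


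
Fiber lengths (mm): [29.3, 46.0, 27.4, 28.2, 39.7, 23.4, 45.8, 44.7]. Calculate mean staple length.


Formula: Mean = sum of lengths / count
Sum = 29.3 + 46.0 + 27.4 + 28.2 + 39.7 + 23.4 + 45.8 + 44.7
Sum = 284.5 mm
Mean = 284.5 / 8 = 35.56 mm

35.56 mm


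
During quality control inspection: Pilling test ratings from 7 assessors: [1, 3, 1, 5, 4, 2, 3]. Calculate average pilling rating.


Formula: Mean = sum / count
Sum = 1 + 3 + 1 + 5 + 4 + 2 + 3 = 19
Mean = 19 / 7 = 2.7

2.7


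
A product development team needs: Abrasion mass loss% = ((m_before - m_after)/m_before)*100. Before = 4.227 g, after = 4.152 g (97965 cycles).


Formula: Mass loss% = ((m_before - m_after) / m_before) * 100
Step 1: Mass loss = 4.227 - 4.152 = 0.075 g
Step 2: Ratio = 0.075 / 4.227 = 0.0177431
Step 3: Mass loss% = 0.0177431 * 100 = 1.77431% ≈ 1.77%

1.77%


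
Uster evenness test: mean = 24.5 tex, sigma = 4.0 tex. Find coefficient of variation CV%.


Formula: CV% = (standard deviation / mean) * 100
Step 1: Ratio = 4.0 / 24.5 = 0.163265
Step 2: CV% = 0.163265 * 100 = 16.3265% ≈ 16.3%

16.3%


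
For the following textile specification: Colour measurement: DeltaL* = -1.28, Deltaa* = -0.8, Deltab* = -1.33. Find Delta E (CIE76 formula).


Formula: Delta E = sqrt(dL*^2 + da*^2 + db*^2)
Step 1: dL*^2 = (-1.28)^2 = 1.6384
Step 2: da*^2 = (-0.8)^2 = 0.64
Step 3: db*^2 = (-1.33)^2 = 1.7689
Step 4: Sum = 1.6384 + 0.64 + 1.7689 = 4.0473
Step 5: Delta E = sqrt(4.0473) = 2.01

2.01 Delta E


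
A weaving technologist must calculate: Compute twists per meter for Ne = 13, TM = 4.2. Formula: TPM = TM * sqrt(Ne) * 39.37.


Formula: TPM = TM * sqrt(Ne) * 39.37
Step 1: sqrt(Ne) = sqrt(13) = 3.6056
Step 2: TM * sqrt(Ne) = 4.2 * 3.6056 = 15.1435
Step 3: TPM = 15.1435 * 39.37 = 596 twists/m

596 twists/m


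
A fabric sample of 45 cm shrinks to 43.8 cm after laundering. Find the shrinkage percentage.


Formula: Shrinkage% = ((L_before - L_after) / L_before) * 100
Step 1: Shrinkage = 45 - 43.8 = 1.2 cm
Step 2: Shrinkage% = (1.2 / 45) * 100
Step 3: Shrinkage% = 0.026667 * 100 = 2.6667% ≈ 2.7%

2.7%


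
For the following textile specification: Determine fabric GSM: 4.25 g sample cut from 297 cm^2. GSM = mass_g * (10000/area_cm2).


Formula: GSM = mass_g / area_m2
Step 1: Convert area: 297 cm^2 = 297 / 10000 = 0.0297 m^2
Step 2: GSM = 4.25 g / 0.0297 m^2 = 143.1 g/m^2

143.1 g/m^2


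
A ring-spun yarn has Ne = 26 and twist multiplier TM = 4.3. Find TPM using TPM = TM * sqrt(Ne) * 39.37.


Formula: TPM = TM * sqrt(Ne) * 39.37
Step 1: sqrt(Ne) = sqrt(26) = 5.099
Step 2: TM * sqrt(Ne) = 4.3 * 5.099 = 21.9257
Step 3: TPM = 21.9257 * 39.37 = 863 twists/m

863 twists/m


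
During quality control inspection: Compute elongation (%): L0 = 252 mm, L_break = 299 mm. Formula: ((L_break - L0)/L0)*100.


Formula: Elongation (%) = ((L_break - L0) / L0) * 100
Step 1: Extension = 299 - 252 = 47 mm
Step 2: Elongation = (47 / 252) * 100
Step 3: Elongation = 0.186508 * 100 = 18.6508% ≈ 18.7%

18.7%


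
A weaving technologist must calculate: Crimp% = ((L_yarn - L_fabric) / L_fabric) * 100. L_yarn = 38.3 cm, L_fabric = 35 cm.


Formula: Crimp% = ((L_yarn - L_fabric) / L_fabric) * 100
Step 1: Extension = 38.3 - 35 = 3.3 cm
Step 2: Crimp% = (3.3 / 35) * 100
Step 3: Crimp% = 0.094286 * 100 = 9.4286% ≈ 9.4%

9.4%


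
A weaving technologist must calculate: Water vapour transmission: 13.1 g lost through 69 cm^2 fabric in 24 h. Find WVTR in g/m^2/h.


Formula: WVTR = mass_loss / (area * time)
Step 1: Convert area: 69 cm^2 = 0.0069 m^2
Step 2: WVTR = 13.1 g / (0.0069 m^2 * 24 h)
Step 3: WVTR = 13.1 / 0.1656 = 79.1 g/m^2/h

79.1 g/m^2/h


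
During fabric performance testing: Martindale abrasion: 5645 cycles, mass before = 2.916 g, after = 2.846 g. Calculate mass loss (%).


Formula: Mass loss% = ((m_before - m_after) / m_before) * 100
Step 1: Mass loss = 2.916 - 2.846 = 0.07 g
Step 2: Ratio = 0.07 / 2.916 = 0.0240055
Step 3: Mass loss% = 0.0240055 * 100 = 2.40055% ≈ 2.40%

2.40%


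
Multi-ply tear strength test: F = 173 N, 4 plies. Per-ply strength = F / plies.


Formula: Per-ply strength = Total force / Number of plies
Per-ply = 173 N / 4
Per-ply = 43.25 N

43.25 N


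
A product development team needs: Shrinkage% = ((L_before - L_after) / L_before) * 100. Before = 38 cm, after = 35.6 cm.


Formula: Shrinkage% = ((L_before - L_after) / L_before) * 100
Step 1: Shrinkage = 38 - 35.6 = 2.4 cm
Step 2: Shrinkage% = (2.4 / 38) * 100
Step 3: Shrinkage% = 0.063158 * 100 = 6.3158% ≈ 6.3%

6.3%


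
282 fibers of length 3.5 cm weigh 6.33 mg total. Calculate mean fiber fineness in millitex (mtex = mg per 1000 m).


Formula: fineness (mtex) = mass (mg) / total length (km) = (mass_mg / total_length_m) * 1000
Step 1: Convert fiber length: 3.5 cm = 0.035 m
Step 2: Total fiber length = 282 * 0.035 = 9.87 m
Step 3: Linear density = 6.33 mg / 9.87 m = 0.6413 mg/m
Step 4: fineness = 0.6413 * 1000 = 641.3 mtex

641.3 mtex


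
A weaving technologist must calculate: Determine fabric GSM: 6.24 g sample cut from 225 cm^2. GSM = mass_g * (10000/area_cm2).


Formula: GSM = mass_g / area_m2
Step 1: Convert area: 225 cm^2 = 225 / 10000 = 0.0225 m^2
Step 2: GSM = 6.24 g / 0.0225 m^2 = 277.3 g/m^2

277.3 g/m^2


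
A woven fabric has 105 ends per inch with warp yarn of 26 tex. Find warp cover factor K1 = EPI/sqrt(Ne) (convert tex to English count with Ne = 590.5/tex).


Formula: K1 = EPI / sqrt(Ne), with Ne = 590.5 / tex_warp
Step 1: Ne = 590.5 / 26 = 22.712
Step 2: sqrt(Ne) = sqrt(22.712) = 4.7657
Step 3: K1 = 105 / 4.7657 = 22.0

22.0


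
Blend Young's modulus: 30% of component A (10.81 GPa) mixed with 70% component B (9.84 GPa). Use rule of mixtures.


Formula: Blend property = (fraction_A * property_A) + (fraction_B * property_B)
Step 1: Contribution A = 30/100 * 10.81 GPa = 3.243 GPa
Step 2: Contribution B = 70/100 * 9.84 GPa = 6.888 GPa
Step 3: Blend Young's modulus = 3.243 + 6.888 = 10.131 GPa

10.131 GPa


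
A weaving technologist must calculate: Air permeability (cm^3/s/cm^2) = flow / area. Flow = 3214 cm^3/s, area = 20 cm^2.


Formula: Air Permeability = Airflow / Test Area
AP = 3214 cm^3/s / 20 cm^2
AP = 160.7 cm^3/s/cm^2

160.7 cm^3/s/cm^2


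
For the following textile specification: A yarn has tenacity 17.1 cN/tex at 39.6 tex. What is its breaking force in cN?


Formula: Breaking force = Tenacity * Linear density
F = 17.1 cN/tex * 39.6 tex
F = 677.16 cN

677.16 cN


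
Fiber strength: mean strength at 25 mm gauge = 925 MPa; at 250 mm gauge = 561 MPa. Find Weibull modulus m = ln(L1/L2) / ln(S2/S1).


Formula: m = ln(L1/L2) / ln(S2/S1)
Step 1: ln(L1/L2) = ln(25/250) = -2.30259
Step 2: S2/S1 = 561/925 = 0.60649
Step 3: ln(S2/S1) = ln(0.60649) = -0.50007
Step 4: m = -2.30259 / -0.50007 = 4.60

4.60 (Weibull m)


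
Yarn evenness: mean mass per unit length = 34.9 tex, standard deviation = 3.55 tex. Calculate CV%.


Formula: CV% = (standard deviation / mean) * 100
Step 1: Ratio = 3.55 / 34.9 = 0.101719
Step 2: CV% = 0.101719 * 100 = 10.1719% ≈ 10.2%

10.2%


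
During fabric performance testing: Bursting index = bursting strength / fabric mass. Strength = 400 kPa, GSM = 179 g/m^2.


Formula: Bursting Index = Bursting Strength / Fabric GSM
BI = 400 kPa / 179 g/m^2
BI = 2.235 kPa/(g/m^2)

2.235 kPa/(g/m^2)


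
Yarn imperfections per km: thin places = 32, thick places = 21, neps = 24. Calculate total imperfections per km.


Formula: Total = thin places + thick places + neps
Total = 32 + 21 + 24
Total = 77 imperfections/km

77 imperfections/km


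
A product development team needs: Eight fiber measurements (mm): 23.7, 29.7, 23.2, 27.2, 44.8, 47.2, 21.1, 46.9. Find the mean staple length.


Formula: Mean = sum of lengths / count
Sum = 23.7 + 29.7 + 23.2 + 27.2 + 44.8 + 47.2 + 21.1 + 46.9
Sum = 263.8 mm
Mean = 263.8 / 8 = 32.98 mm

32.98 mm


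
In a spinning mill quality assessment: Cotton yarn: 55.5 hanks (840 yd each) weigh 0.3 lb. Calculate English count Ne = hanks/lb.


Formula: Ne = hanks / mass_lb
Substituting: Ne = 55.5 / 0.3
Ne = 185.0

185.0 Ne


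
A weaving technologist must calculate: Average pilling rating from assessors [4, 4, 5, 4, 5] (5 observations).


Formula: Mean = sum / count
Sum = 4 + 4 + 5 + 4 + 5 = 22
Mean = 22 / 5 = 4.4

4.4


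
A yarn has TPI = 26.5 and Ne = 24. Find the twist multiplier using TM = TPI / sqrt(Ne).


Formula: TM = TPI / sqrt(Ne)
Step 1: sqrt(Ne) = sqrt(24) = 4.899
Step 2: TM = 26.5 / 4.899 = 5.41

5.41 TM


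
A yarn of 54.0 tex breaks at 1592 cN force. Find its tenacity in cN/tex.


Formula: Tenacity = Breaking force / Linear density
Tenacity = 1592 cN / 54.0 tex
Tenacity = 29.48 cN/tex

29.48 cN/tex


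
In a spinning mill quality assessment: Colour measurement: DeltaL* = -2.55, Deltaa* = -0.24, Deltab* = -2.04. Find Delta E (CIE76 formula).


Formula: Delta E = sqrt(dL*^2 + da*^2 + db*^2)
Step 1: dL*^2 = (-2.55)^2 = 6.5025
Step 2: da*^2 = (-0.24)^2 = 0.0576
Step 3: db*^2 = (-2.04)^2 = 4.1616
Step 4: Sum = 6.5025 + 0.0576 + 4.1616 = 10.7217
Step 5: Delta E = sqrt(10.7217) = 3.27

3.27 Delta E


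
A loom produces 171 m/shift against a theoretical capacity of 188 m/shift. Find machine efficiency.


Formula: Efficiency% = (Actual output / Theoretical output) * 100
Efficiency% = (171 / 188) * 100
Efficiency% = 0.909574 * 100 = 90.9574% ≈ 91.0%

91.0%


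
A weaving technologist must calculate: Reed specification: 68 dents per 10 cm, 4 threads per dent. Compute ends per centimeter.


Formula: EPC = (dents per 10 cm * ends per dent) / 10
Step 1: Total ends per 10 cm = 68 * 4 = 272
Step 2: EPC = 272 / 10 = 27.2 ends/cm

27.2 ends/cm


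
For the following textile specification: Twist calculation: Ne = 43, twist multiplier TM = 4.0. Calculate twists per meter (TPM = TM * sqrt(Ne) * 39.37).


Formula: TPM = TM * sqrt(Ne) * 39.37
Step 1: sqrt(Ne) = sqrt(43) = 6.5574
Step 2: TM * sqrt(Ne) = 4.0 * 6.5574 = 26.2296
Step 3: TPM = 26.2296 * 39.37 = 1033 twists/m

1033 twists/m


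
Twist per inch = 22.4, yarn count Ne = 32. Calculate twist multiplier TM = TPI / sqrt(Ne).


Formula: TM = TPI / sqrt(Ne)
Step 1: sqrt(Ne) = sqrt(32) = 5.6569
Step 2: TM = 22.4 / 5.6569 = 3.96

3.96 TM


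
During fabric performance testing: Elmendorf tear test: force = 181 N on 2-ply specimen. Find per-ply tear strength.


Formula: Per-ply strength = Total force / Number of plies
Per-ply = 181 N / 2
Per-ply = 90.5 N

90.5 N


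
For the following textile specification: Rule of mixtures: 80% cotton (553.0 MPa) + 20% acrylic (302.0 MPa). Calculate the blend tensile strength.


Formula: Blend property = (fraction_A * property_A) + (fraction_B * property_B)
Step 1: Contribution A = 80/100 * 553.0 MPa = 442.4 MPa
Step 2: Contribution B = 20/100 * 302.0 MPa = 60.4 MPa
Step 3: Blend tensile strength = 442.4 + 60.4 = 502.8 MPa

502.8 MPa


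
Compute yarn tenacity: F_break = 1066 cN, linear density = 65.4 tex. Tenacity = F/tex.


Formula: Tenacity = Breaking force / Linear density
Tenacity = 1066 cN / 65.4 tex
Tenacity = 16.30 cN/tex

16.30 cN/tex


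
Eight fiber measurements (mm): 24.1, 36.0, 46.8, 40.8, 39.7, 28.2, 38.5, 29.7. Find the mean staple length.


Formula: Mean = sum of lengths / count
Sum = 24.1 + 36.0 + 46.8 + 40.8 + 39.7 + 28.2 + 38.5 + 29.7
Sum = 283.8 mm
Mean = 283.8 / 8 = 35.48 mm

35.48 mm


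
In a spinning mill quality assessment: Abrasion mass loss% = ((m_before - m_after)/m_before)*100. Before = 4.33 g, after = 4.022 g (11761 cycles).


Formula: Mass loss% = ((m_before - m_after) / m_before) * 100
Step 1: Mass loss = 4.33 - 4.022 = 0.308 g
Step 2: Ratio = 0.308 / 4.33 = 0.0711316
Step 3: Mass loss% = 0.0711316 * 100 = 7.11316% ≈ 7.11%

7.11%


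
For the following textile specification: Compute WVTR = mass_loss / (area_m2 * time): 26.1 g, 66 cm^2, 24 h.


Formula: WVTR = mass_loss / (area * time)
Step 1: Convert area: 66 cm^2 = 0.0066 m^2
Step 2: WVTR = 26.1 g / (0.0066 m^2 * 24 h)
Step 3: WVTR = 26.1 / 0.1584 = 164.8 g/m^2/h

164.8 g/m^2/h


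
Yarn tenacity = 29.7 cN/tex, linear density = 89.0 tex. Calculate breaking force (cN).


Formula: Breaking force = Tenacity * Linear density
F = 29.7 cN/tex * 89.0 tex
F = 2643.30 cN

2643.30 cN


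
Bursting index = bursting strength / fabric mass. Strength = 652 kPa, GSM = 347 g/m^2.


Formula: Bursting Index = Bursting Strength / Fabric GSM
BI = 652 kPa / 347 g/m^2
BI = 1.879 kPa/(g/m^2)

1.879 kPa/(g/m^2)


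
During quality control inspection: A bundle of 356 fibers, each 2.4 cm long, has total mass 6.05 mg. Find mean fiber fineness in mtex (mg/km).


Formula: fineness (mtex) = mass (mg) / total length (km) = (mass_mg / total_length_m) * 1000
Step 1: Convert fiber length: 2.4 cm = 0.024 m
Step 2: Total fiber length = 356 * 0.024 = 8.544 m
Step 3: Linear density = 6.05 mg / 8.544 m = 0.7081 mg/m
Step 4: fineness = 0.7081 * 1000 = 708.1 mtex

708.1 mtex


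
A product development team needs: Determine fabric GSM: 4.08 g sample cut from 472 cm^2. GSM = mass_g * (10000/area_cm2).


Formula: GSM = mass_g / area_m2
Step 1: Convert area: 472 cm^2 = 472 / 10000 = 0.0472 m^2
Step 2: GSM = 4.08 g / 0.0472 m^2 = 86.4 g/m^2

86.4 g/m^2


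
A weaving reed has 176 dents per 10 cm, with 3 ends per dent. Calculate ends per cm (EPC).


Formula: EPC = (dents per 10 cm * ends per dent) / 10
Step 1: Total ends per 10 cm = 176 * 3 = 528
Step 2: EPC = 528 / 10 = 52.8 ends/cm

52.8 ends/cm


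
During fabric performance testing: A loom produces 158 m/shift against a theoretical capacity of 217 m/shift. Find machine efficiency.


Formula: Efficiency% = (Actual output / Theoretical output) * 100
Efficiency% = (158 / 217) * 100
Efficiency% = 0.728111 * 100 = 72.8111% ≈ 72.8%

72.8%


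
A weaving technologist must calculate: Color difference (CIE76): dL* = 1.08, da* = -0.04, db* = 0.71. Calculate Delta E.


Formula: Delta E = sqrt(dL*^2 + da*^2 + db*^2)
Step 1: dL*^2 = 1.08^2 = 1.1664
Step 2: da*^2 = (-0.04)^2 = 0.0016
Step 3: db*^2 = 0.71^2 = 0.5041
Step 4: Sum = 1.1664 + 0.0016 + 0.5041 = 1.6721
Step 5: Delta E = sqrt(1.6721) = 1.29

1.29 Delta E


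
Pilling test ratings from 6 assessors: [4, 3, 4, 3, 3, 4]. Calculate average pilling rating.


Formula: Mean = sum / count
Sum = 4 + 3 + 4 + 3 + 3 + 4 = 21
Mean = 21 / 6 = 3.5

3.5


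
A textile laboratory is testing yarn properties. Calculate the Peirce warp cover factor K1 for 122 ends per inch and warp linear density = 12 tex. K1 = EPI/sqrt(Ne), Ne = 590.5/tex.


Formula: K1 = EPI / sqrt(Ne), with Ne = 590.5 / tex_warp
Step 1: Ne = 590.5 / 12 = 49.208
Step 2: sqrt(Ne) = sqrt(49.208) = 7.0148
Step 3: K1 = 122 / 7.0148 = 17.4

17.4


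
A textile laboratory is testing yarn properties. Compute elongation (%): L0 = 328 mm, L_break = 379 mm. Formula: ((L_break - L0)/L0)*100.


Formula: Elongation (%) = ((L_break - L0) / L0) * 100
Step 1: Extension = 379 - 328 = 51 mm
Step 2: Elongation = (51 / 328) * 100
Step 3: Elongation = 0.155488 * 100 = 15.5488% ≈ 15.5%

15.5%


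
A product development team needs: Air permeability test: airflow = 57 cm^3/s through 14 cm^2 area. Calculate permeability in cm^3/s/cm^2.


Formula: Air Permeability = Airflow / Test Area
AP = 57 cm^3/s / 14 cm^2
AP = 4.1 cm^3/s/cm^2

4.1 cm^3/s/cm^2


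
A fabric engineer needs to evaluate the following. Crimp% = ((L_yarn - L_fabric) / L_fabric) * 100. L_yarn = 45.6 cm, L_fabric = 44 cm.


Formula: Crimp% = ((L_yarn - L_fabric) / L_fabric) * 100
Step 1: Extension = 45.6 - 44 = 1.6 cm
Step 2: Crimp% = (1.6 / 44) * 100
Step 3: Crimp% = 0.036364 * 100 = 3.6364% ≈ 3.6%

3.6%


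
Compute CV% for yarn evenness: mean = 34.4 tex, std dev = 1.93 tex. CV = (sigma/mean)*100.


Formula: CV% = (standard deviation / mean) * 100
Step 1: Ratio = 1.93 / 34.4 = 0.056105
Step 2: CV% = 0.056105 * 100 = 5.6105% ≈ 5.6%

5.6%


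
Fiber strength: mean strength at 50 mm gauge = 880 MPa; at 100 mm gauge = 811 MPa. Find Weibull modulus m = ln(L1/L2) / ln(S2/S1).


Formula: m = ln(L1/L2) / ln(S2/S1)
Step 1: ln(L1/L2) = ln(50/100) = -0.69315
Step 2: S2/S1 = 811/880 = 0.92159
Step 3: ln(S2/S1) = ln(0.92159) = -0.08165
Step 4: m = -0.69315 / -0.08165 = 8.49

8.49 (Weibull m)


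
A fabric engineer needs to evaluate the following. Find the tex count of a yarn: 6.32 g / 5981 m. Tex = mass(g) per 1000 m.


Formula: Tex = (mass_g / length_m) * 1000
Substituting: Tex = (6.32 / 5981) * 1000
Intermediate: 6.32 / 5981 = 0.00105668 g/m
Tex = 0.00105668 * 1000 = 1.06 tex

1.06 tex


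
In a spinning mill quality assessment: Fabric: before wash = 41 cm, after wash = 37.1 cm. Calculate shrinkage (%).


Formula: Shrinkage% = ((L_before - L_after) / L_before) * 100
Step 1: Shrinkage = 41 - 37.1 = 3.9 cm
Step 2: Shrinkage% = (3.9 / 41) * 100
Step 3: Shrinkage% = 0.095122 * 100 = 9.5122% ≈ 9.5%

9.5%


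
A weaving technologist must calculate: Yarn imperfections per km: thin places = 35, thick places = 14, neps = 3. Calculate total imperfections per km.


Formula: Total = thin places + thick places + neps
Total = 35 + 14 + 3
Total = 52 imperfections/km

52 imperfections/km


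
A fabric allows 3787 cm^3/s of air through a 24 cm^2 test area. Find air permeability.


Formula: Air Permeability = Airflow / Test Area
AP = 3787 cm^3/s / 24 cm^2
AP = 157.8 cm^3/s/cm^2

157.8 cm^3/s/cm^2


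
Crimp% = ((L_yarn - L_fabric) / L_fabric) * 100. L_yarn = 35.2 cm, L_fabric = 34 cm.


Formula: Crimp% = ((L_yarn - L_fabric) / L_fabric) * 100
Step 1: Extension = 35.2 - 34 = 1.2 cm
Step 2: Crimp% = (1.2 / 34) * 100
Step 3: Crimp% = 0.035294 * 100 = 3.5294% ≈ 3.5%

3.5%


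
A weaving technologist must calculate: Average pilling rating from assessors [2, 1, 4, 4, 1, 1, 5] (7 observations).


Formula: Mean = sum / count
Sum = 2 + 1 + 4 + 4 + 1 + 1 + 5 = 18
Mean = 18 / 7 = 2.6

2.6


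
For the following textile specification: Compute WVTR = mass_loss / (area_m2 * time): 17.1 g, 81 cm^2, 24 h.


Formula: WVTR = mass_loss / (area * time)
Step 1: Convert area: 81 cm^2 = 0.0081 m^2
Step 2: WVTR = 17.1 g / (0.0081 m^2 * 24 h)
Step 3: WVTR = 17.1 / 0.1944 = 88.0 g/m^2/h

88.0 g/m^2/h


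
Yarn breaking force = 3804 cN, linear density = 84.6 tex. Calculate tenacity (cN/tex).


Formula: Tenacity = Breaking force / Linear density
Tenacity = 3804 cN / 84.6 tex
Tenacity = 44.96 cN/tex

44.96 cN/tex


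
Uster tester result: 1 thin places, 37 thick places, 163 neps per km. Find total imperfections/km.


Formula: Total = thin places + thick places + neps
Total = 1 + 37 + 163
Total = 201 imperfections/km

201 imperfections/km


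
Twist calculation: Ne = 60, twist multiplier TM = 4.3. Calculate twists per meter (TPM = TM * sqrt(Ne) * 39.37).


Formula: TPM = TM * sqrt(Ne) * 39.37
Step 1: sqrt(Ne) = sqrt(60) = 7.746
Step 2: TM * sqrt(Ne) = 4.3 * 7.746 = 33.3078
Step 3: TPM = 33.3078 * 39.37 = 1311 twists/m

1311 twists/m


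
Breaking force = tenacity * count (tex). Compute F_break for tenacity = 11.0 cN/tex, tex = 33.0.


Formula: Breaking force = Tenacity * Linear density
F = 11.0 cN/tex * 33.0 tex
F = 363.00 cN

363.00 cN


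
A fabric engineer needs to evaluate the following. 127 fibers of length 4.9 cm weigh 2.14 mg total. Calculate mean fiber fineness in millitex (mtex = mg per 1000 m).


Formula: fineness (mtex) = mass (mg) / total length (km) = (mass_mg / total_length_m) * 1000
Step 1: Convert fiber length: 4.9 cm = 0.049 m
Step 2: Total fiber length = 127 * 0.049 = 6.223 m
Step 3: Linear density = 2.14 mg / 6.223 m = 0.3439 mg/m
Step 4: fineness = 0.3439 * 1000 = 343.9 mtex

343.9 mtex


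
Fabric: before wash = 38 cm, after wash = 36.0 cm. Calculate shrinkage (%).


Formula: Shrinkage% = ((L_before - L_after) / L_before) * 100
Step 1: Shrinkage = 38 - 36.0 = 2.0 cm
Step 2: Shrinkage% = (2.0 / 38) * 100
Step 3: Shrinkage% = 0.052632 * 100 = 5.2632% ≈ 5.3%

5.3%


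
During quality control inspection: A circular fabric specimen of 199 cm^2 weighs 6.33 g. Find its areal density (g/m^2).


Formula: GSM = mass_g / area_m2
Step 1: Convert area: 199 cm^2 = 199 / 10000 = 0.0199 m^2
Step 2: GSM = 6.33 g / 0.0199 m^2 = 318.1 g/m^2

318.1 g/m^2


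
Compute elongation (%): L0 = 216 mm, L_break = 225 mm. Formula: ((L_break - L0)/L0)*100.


Formula: Elongation (%) = ((L_break - L0) / L0) * 100
Step 1: Extension = 225 - 216 = 9 mm
Step 2: Elongation = (9 / 216) * 100
Step 3: Elongation = 0.041667 * 100 = 4.1667% ≈ 4.2%

4.2%


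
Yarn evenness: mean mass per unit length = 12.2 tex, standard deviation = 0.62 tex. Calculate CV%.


Formula: CV% = (standard deviation / mean) * 100
Step 1: Ratio = 0.62 / 12.2 = 0.05082
Step 2: CV% = 0.05082 * 100 = 5.082% ≈ 5.1%

5.1%


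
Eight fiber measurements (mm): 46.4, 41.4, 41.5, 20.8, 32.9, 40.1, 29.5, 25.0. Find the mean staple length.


Formula: Mean = sum of lengths / count
Sum = 46.4 + 41.4 + 41.5 + 20.8 + 32.9 + 40.1 + 29.5 + 25.0
Sum = 277.6 mm
Mean = 277.6 / 8 = 34.70 mm

34.70 mm


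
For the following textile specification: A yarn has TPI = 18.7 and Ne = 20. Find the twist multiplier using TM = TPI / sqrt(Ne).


Formula: TM = TPI / sqrt(Ne)
Step 1: sqrt(Ne) = sqrt(20) = 4.4721
Step 2: TM = 18.7 / 4.4721 = 4.18

4.18 TM


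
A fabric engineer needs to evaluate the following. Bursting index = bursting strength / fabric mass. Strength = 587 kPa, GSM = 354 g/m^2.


Formula: Bursting Index = Bursting Strength / Fabric GSM
BI = 587 kPa / 354 g/m^2
BI = 1.658 kPa/(g/m^2)

1.658 kPa/(g/m^2)


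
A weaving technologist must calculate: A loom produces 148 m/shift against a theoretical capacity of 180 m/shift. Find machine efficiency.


Formula: Efficiency% = (Actual output / Theoretical output) * 100
Efficiency% = (148 / 180) * 100
Efficiency% = 0.822222 * 100 = 82.2222% ≈ 82.2%

82.2%


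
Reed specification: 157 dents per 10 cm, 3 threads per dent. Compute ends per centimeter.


Formula: EPC = (dents per 10 cm * ends per dent) / 10
Step 1: Total ends per 10 cm = 157 * 3 = 471
Step 2: EPC = 471 / 10 = 47.1 ends/cm

47.1 ends/cm


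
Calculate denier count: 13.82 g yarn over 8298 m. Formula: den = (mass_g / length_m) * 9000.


Formula: den = (mass_g / length_m) * 9000
Substituting: den = (13.82 / 8298) * 9000
Intermediate: 13.82 / 8298 = 0.00166546 g/m
den = 0.00166546 * 9000 = 15.0 denier

15.0 denier


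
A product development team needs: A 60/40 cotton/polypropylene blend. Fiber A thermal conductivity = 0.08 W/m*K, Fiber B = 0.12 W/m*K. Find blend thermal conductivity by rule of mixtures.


Formula: Blend property = (fraction_A * property_A) + (fraction_B * property_B)
Step 1: Contribution A = 60/100 * 0.08 W/m*K = 0.048 W/m*K
Step 2: Contribution B = 40/100 * 0.12 W/m*K = 0.048 W/m*K
Step 3: Blend thermal conductivity = 0.048 + 0.048 = 0.096 W/m*K

0.096 W/m*K


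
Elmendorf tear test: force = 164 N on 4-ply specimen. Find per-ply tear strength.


Formula: Per-ply strength = Total force / Number of plies
Per-ply = 164 N / 4
Per-ply = 41 N

41 N


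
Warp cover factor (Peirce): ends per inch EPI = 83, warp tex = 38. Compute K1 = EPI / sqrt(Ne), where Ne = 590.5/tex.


Formula: K1 = EPI / sqrt(Ne), with Ne = 590.5 / tex_warp
Step 1: Ne = 590.5 / 38 = 15.539
Step 2: sqrt(Ne) = sqrt(15.539) = 3.942
Step 3: K1 = 83 / 3.942 = 21.1

21.1


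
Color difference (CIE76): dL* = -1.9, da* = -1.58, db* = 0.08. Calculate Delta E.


Formula: Delta E = sqrt(dL*^2 + da*^2 + db*^2)
Step 1: dL*^2 = (-1.9)^2 = 3.61
Step 2: da*^2 = (-1.58)^2 = 2.4964
Step 3: db*^2 = 0.08^2 = 0.0064
Step 4: Sum = 3.61 + 2.4964 + 0.0064 = 6.1128
Step 5: Delta E = sqrt(6.1128) = 2.47

2.47 Delta E


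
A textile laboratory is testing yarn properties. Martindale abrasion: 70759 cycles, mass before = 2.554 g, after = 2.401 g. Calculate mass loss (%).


Formula: Mass loss% = ((m_before - m_after) / m_before) * 100
Step 1: Mass loss = 2.554 - 2.401 = 0.153 g
Step 2: Ratio = 0.153 / 2.554 = 0.059906
Step 3: Mass loss% = 0.059906 * 100 = 5.9906% ≈ 5.99%

5.99%


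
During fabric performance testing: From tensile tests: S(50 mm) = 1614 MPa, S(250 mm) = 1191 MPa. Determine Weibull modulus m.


Formula: m = ln(L1/L2) / ln(S2/S1)
Step 1: ln(L1/L2) = ln(50/250) = -1.60944
Step 2: S2/S1 = 1191/1614 = 0.73792
Step 3: ln(S2/S1) = ln(0.73792) = -0.30392
Step 4: m = -1.60944 / -0.30392 = 5.30

5.30 (Weibull m)


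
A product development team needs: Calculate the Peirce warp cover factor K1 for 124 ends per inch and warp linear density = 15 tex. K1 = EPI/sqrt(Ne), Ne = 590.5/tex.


Formula: K1 = EPI / sqrt(Ne), with Ne = 590.5 / tex_warp
Step 1: Ne = 590.5 / 15 = 39.367
Step 2: sqrt(Ne) = sqrt(39.367) = 6.2743
Step 3: K1 = 124 / 6.2743 = 19.8

19.8
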